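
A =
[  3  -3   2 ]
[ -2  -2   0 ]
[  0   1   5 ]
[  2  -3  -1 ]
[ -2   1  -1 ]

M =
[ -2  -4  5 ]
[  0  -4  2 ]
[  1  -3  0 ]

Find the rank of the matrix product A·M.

2

First compute AM:
[[ -4,  -6,   9],
 [  4,  16, -14],
 [  5, -19,   2],
 [ -5,   7,   4],
 [  3,   7,  -8]]
Now row reduce the product.
R2 ← R2 + R1: [0, 10, -5]
R3 ← R3 + (5/4)·R1: [0, -53/2, 53/4]
R4 ← R4 − (5/4)·R1: [0, 29/2, -29/4]
R5 ← R5 + (3/4)·R1: [0, 5/2, -5/4]
R3 ← R3 + (53/20)·R2: [0, 0, 0]
R4 ← R4 − (29/20)·R2: [0, 0, 0]
R5 ← R5 − (1/4)·R2: [0, 0, 0]
2 nonzero rows, so rank(AM) = 2.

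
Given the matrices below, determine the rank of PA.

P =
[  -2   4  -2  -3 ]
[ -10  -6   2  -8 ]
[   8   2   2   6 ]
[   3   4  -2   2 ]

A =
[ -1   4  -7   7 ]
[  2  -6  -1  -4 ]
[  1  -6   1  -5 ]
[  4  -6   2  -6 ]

3

First compute PA:
[[ -4,  -2,   2,  -2],
 [-32,  32,  62,  -8],
 [ 22, -28, -44,   2],
 [ 11, -12, -23,   3]]
Now row reduce the product.
R2 ← R2 − (8)·R1: [0, 48, 46, 8]
R3 ← R3 + (11/2)·R1: [0, -39, -33, -9]
R4 ← R4 + (11/4)·R1: [0, -35/2, -35/2, -5/2]
R3 ← R3 + (13/16)·R2: [0, 0, 35/8, -5/2]
R4 ← R4 + (35/96)·R2: [0, 0, -35/48, 5/12]
R4 ← R4 + (1/6)·R3: [0, 0, 0, 0]
3 nonzero rows, so rank(PA) = 3.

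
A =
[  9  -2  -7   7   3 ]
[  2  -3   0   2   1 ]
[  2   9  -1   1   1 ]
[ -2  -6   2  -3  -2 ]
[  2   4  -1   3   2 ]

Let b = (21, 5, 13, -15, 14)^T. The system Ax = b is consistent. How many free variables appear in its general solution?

Row reduce the augmented matrix [A | b].
R2 ← R2 − (2/9)·R1: [0, -23/9, 14/9, 4/9, 1/3, 1/3]
R3 ← R3 − (2/9)·R1: [0, 85/9, 5/9, -5/9, 1/3, 25/3]
R4 ← R4 + (2/9)·R1: [0, -58/9, 4/9, -13/9, -4/3, -31/3]
R5 ← R5 − (2/9)·R1: [0, 40/9, 5/9, 13/9, 4/3, 28/3]
R3 ← R3 + (85/23)·R2: [0, 0, 145/23, 25/23, 36/23, 220/23]
R4 ← R4 − (58/23)·R2: [0, 0, -80/23, -59/23, -50/23, -257/23]
R5 ← R5 + (40/23)·R2: [0, 0, 75/23, 51/23, 44/23, 228/23]
R4 ← R4 + (16/29)·R3: [0, 0, 0, -57/29, -38/29, -171/29]
R5 ← R5 − (15/29)·R3: [0, 0, 0, 48/29, 32/29, 144/29]
R5 ← R5 + (16/19)·R4: [0, 0, 0, 0, 0, 0]
The echelon form has 4 nonzero rows, and every pivot lies in the first 5 columns, so rank(A) = rank([A|b]) = 4.
The system is consistent.
Free variables = (unknowns) − (rank) = 5 − 4 = 1.

1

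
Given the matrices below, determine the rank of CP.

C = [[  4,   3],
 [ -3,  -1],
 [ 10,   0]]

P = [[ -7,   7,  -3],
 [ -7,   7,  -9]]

First compute CP:
[[-49,  49, -39],
 [ 28, -28,  18],
 [-70,  70, -30]]
Now row reduce the product.
R2 ← R2 + (4/7)·R1: [0, 0, -30/7]
R3 ← R3 − (10/7)·R1: [0, 0, 180/7]
R3 ← R3 + (6)·R2: [0, 0, 0]
2 nonzero rows, so rank(CP) = 2.

2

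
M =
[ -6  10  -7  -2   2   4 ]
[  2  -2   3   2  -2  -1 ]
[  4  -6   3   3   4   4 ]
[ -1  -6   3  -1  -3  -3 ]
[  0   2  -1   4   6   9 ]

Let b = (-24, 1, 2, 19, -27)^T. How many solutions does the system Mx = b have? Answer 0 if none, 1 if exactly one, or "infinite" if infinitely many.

Row reduce the augmented matrix [M | b].
R2 ← R2 + (1/3)·R1: [0, 4/3, 2/3, 4/3, -4/3, 1/3, -7]
R3 ← R3 + (2/3)·R1: [0, 2/3, -5/3, 5/3, 16/3, 20/3, -14]
R4 ← R4 − (1/6)·R1: [0, -23/3, 25/6, -2/3, -10/3, -11/3, 23]
R3 ← R3 − (1/2)·R2: [0, 0, -2, 1, 6, 13/2, -21/2]
R4 ← R4 + (23/4)·R2: [0, 0, 8, 7, -11, -7/4, -69/4]
R5 ← R5 − (3/2)·R2: [0, 0, -2, 2, 8, 17/2, -33/2]
R4 ← R4 + (4)·R3: [0, 0, 0, 11, 13, 97/4, -237/4]
R5 ← R5 − R3: [0, 0, 0, 1, 2, 2, -6]
R5 ← R5 − (1/11)·R4: [0, 0, 0, 0, 9/11, -9/44, -27/44]
The echelon form has 5 nonzero rows, and every pivot lies in the first 6 columns, so rank(M) = rank([M|b]) = 5.
The system is consistent.
rank = 5 < 6 unknowns, so there are infinitely many solutions.

infinite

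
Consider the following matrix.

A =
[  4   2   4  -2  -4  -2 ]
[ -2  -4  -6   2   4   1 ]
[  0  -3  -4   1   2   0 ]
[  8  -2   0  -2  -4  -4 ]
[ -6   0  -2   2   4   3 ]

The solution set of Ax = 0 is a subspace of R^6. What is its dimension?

Row reduce to echelon form.
R2 ← R2 + (1/2)·R1: [0, -3, -4, 1, 2, 0]
R4 ← R4 − (2)·R1: [0, -6, -8, 2, 4, 0]
R5 ← R5 + (3/2)·R1: [0, 3, 4, -1, -2, 0]
R3 ← R3 − R2: [0, 0, 0, 0, 0, 0]
R4 ← R4 − (2)·R2: [0, 0, 0, 0, 0, 0]
R5 ← R5 + R2: [0, 0, 0, 0, 0, 0]
2 nonzero rows, so rank(A) = 2.
A has 6 columns; by rank–nullity, nullity = 6 − 2 = 4.

4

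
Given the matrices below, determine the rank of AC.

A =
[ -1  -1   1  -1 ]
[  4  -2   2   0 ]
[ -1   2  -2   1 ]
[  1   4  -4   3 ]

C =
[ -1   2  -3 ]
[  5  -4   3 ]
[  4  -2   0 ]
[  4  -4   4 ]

First compute AC:
[[ -4,   4,  -4],
 [ -6,  12, -18],
 [  7, -10,  13],
 [ 15, -18,  21]]
Now row reduce the product.
R2 ← R2 − (3/2)·R1: [0, 6, -12]
R3 ← R3 + (7/4)·R1: [0, -3, 6]
R4 ← R4 + (15/4)·R1: [0, -3, 6]
R3 ← R3 + (1/2)·R2: [0, 0, 0]
R4 ← R4 + (1/2)·R2: [0, 0, 0]
2 nonzero rows, so rank(AC) = 2.

2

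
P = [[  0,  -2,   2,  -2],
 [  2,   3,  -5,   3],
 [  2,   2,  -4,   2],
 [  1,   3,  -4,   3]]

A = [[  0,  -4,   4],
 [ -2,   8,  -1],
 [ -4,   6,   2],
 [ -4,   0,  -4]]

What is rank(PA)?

First compute PA:
[[  4,  -4,  14],
 [  2, -14, -17],
 [  4, -16, -10],
 [ -2,  -4, -19]]
Now row reduce the product.
R2 ← R2 − (1/2)·R1: [0, -12, -24]
R3 ← R3 − R1: [0, -12, -24]
R4 ← R4 + (1/2)·R1: [0, -6, -12]
R3 ← R3 − R2: [0, 0, 0]
R4 ← R4 − (1/2)·R2: [0, 0, 0]
2 nonzero rows, so rank(PA) = 2.

2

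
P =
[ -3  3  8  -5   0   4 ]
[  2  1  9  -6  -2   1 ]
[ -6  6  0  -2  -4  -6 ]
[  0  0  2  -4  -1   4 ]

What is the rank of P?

Row reduce to echelon form.
R2 ← R2 + (2/3)·R1: [0, 3, 43/3, -28/3, -2, 11/3]
R3 ← R3 − (2)·R1: [0, 0, -16, 8, -4, -14]
R4 ← R4 + (1/8)·R3: [0, 0, 0, -3, -3/2, 9/4]
Echelon form has 4 nonzero rows, so rank(P) = 4.

4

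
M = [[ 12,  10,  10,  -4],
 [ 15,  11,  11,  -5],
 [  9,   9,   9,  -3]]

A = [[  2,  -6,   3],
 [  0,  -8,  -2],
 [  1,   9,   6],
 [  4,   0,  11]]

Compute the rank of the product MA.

2

First compute MA:
[[ 18, -62,  32],
 [ 21, -79,  34],
 [ 15, -45,  30]]
Now row reduce the product.
R2 ← R2 − (7/6)·R1: [0, -20/3, -10/3]
R3 ← R3 − (5/6)·R1: [0, 20/3, 10/3]
R3 ← R3 + R2: [0, 0, 0]
2 nonzero rows, so rank(MA) = 2.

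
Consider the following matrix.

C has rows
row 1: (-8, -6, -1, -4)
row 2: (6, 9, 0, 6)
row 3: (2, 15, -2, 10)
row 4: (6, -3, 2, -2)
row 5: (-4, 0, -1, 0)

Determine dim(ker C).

2

Row reduce to echelon form.
R2 ← R2 + (3/4)·R1: [0, 9/2, -3/4, 3]
R3 ← R3 + (1/4)·R1: [0, 27/2, -9/4, 9]
R4 ← R4 + (3/4)·R1: [0, -15/2, 5/4, -5]
R5 ← R5 − (1/2)·R1: [0, 3, -1/2, 2]
R3 ← R3 − (3)·R2: [0, 0, 0, 0]
R4 ← R4 + (5/3)·R2: [0, 0, 0, 0]
R5 ← R5 − (2/3)·R2: [0, 0, 0, 0]
2 nonzero rows, so rank(C) = 2.
C has 4 columns; by rank–nullity, nullity = 4 − 2 = 2.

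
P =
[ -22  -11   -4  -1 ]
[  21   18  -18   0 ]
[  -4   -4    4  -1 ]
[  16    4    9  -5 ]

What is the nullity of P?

0

Row reduce to echelon form.
R2 ← R2 + (21/22)·R1: [0, 15/2, -240/11, -21/22]
R3 ← R3 − (2/11)·R1: [0, -2, 52/11, -9/11]
R4 ← R4 + (8/11)·R1: [0, -4, 67/11, -63/11]
R3 ← R3 + (4/15)·R2: [0, 0, -12/11, -59/55]
R4 ← R4 + (8/15)·R2: [0, 0, -61/11, -343/55]
R4 ← R4 − (61/12)·R3: [0, 0, 0, -47/60]
4 nonzero rows, so rank(P) = 4.
P has 4 columns; by rank–nullity, nullity = 4 − 4 = 0.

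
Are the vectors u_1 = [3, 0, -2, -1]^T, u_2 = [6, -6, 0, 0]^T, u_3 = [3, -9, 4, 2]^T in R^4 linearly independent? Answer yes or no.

Form the matrix with these vectors as rows and row reduce.
R2 ← R2 − (2)·R1: [0, -6, 4, 2]
R3 ← R3 − R1: [0, -9, 6, 3]
R3 ← R3 − (3/2)·R2: [0, 0, 0, 0]
2 nonzero rows, so the 3 vectors span a space of dimension 2.
Since 2 < 3, the vectors are linearly dependent.

no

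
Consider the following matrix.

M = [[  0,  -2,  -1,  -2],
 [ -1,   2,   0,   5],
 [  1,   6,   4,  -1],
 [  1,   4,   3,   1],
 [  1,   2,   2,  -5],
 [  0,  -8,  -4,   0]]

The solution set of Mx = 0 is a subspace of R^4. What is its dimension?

Row reduce to echelon form.
Swap R1 ↔ R2
R3 ← R3 + R1: [0, 8, 4, 4]
R4 ← R4 + R1: [0, 6, 3, 6]
R5 ← R5 + R1: [0, 4, 2, 0]
R3 ← R3 + (4)·R2: [0, 0, 0, -4]
R4 ← R4 + (3)·R2: [0, 0, 0, 0]
R5 ← R5 + (2)·R2: [0, 0, 0, -4]
R6 ← R6 − (4)·R2: [0, 0, 0, 8]
R5 ← R5 − R3: [0, 0, 0, 0]
R6 ← R6 + (2)·R3: [0, 0, 0, 0]
3 nonzero rows, so rank(M) = 3.
M has 4 columns; by rank–nullity, nullity = 4 − 3 = 1.

1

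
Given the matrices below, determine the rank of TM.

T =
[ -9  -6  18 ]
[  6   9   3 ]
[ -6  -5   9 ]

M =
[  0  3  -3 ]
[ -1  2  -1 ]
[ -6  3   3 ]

2

First compute TM:
[[-102,  15,  87],
 [-27,  45, -18],
 [-49,  -1,  50]]
Now row reduce the product.
R2 ← R2 − (9/34)·R1: [0, 1395/34, -1395/34]
R3 ← R3 − (49/102)·R1: [0, -279/34, 279/34]
R3 ← R3 + (1/5)·R2: [0, 0, 0]
2 nonzero rows, so rank(TM) = 2.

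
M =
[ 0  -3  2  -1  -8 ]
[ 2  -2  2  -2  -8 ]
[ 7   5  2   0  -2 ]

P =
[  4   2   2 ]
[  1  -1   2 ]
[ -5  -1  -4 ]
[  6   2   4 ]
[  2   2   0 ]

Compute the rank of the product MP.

First compute MP:
[[-35, -17, -18],
 [-32, -16, -16],
 [ 19,   3,  16]]
Now row reduce the product.
R2 ← R2 − (32/35)·R1: [0, -16/35, 16/35]
R3 ← R3 + (19/35)·R1: [0, -218/35, 218/35]
R3 ← R3 − (109/8)·R2: [0, 0, 0]
2 nonzero rows, so rank(MP) = 2.

2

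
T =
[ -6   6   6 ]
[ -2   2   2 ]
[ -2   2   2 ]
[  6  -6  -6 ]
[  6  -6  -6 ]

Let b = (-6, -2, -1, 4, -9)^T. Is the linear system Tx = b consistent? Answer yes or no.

Row reduce the augmented matrix [T | b].
R2 ← R2 − (1/3)·R1: [0, 0, 0, 0]
R3 ← R3 − (1/3)·R1: [0, 0, 0, 1]
R4 ← R4 + R1: [0, 0, 0, -2]
R5 ← R5 + R1: [0, 0, 0, -15]
Swap R2 ↔ R3
R4 ← R4 + (2)·R2: [0, 0, 0, 0]
R5 ← R5 + (15)·R2: [0, 0, 0, 0]
The echelon form has 2 nonzero rows; the last pivot sits in the augmented column, so rank(T) = 1 but rank([T|b]) = 2.
Since the ranks differ, the system is inconsistent.

no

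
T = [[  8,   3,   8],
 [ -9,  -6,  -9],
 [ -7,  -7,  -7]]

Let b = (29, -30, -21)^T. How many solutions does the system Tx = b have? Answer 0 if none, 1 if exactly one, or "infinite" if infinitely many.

Row reduce the augmented matrix [T | b].
R2 ← R2 + (9/8)·R1: [0, -21/8, 0, 21/8]
R3 ← R3 + (7/8)·R1: [0, -35/8, 0, 35/8]
R3 ← R3 − (5/3)·R2: [0, 0, 0, 0]
The echelon form has 2 nonzero rows, and every pivot lies in the first 3 columns, so rank(T) = rank([T|b]) = 2.
The system is consistent.
rank = 2 < 3 unknowns, so there are infinitely many solutions.

infinite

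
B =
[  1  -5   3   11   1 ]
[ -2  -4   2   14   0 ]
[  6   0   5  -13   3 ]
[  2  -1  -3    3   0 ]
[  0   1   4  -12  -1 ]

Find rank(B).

Row reduce to echelon form.
R2 ← R2 + (2)·R1: [0, -14, 8, 36, 2]
R3 ← R3 − (6)·R1: [0, 30, -13, -79, -3]
R4 ← R4 − (2)·R1: [0, 9, -9, -19, -2]
R3 ← R3 + (15/7)·R2: [0, 0, 29/7, -13/7, 9/7]
R4 ← R4 + (9/14)·R2: [0, 0, -27/7, 29/7, -5/7]
R5 ← R5 + (1/14)·R2: [0, 0, 32/7, -66/7, -6/7]
R4 ← R4 + (27/29)·R3: [0, 0, 0, 70/29, 14/29]
R5 ← R5 − (32/29)·R3: [0, 0, 0, -214/29, -66/29]
R5 ← R5 + (107/35)·R4: [0, 0, 0, 0, -4/5]
Echelon form has 5 nonzero rows, so rank(B) = 5.

5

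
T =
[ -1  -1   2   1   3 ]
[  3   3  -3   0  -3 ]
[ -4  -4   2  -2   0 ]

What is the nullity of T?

Row reduce to echelon form.
R2 ← R2 + (3)·R1: [0, 0, 3, 3, 6]
R3 ← R3 − (4)·R1: [0, 0, -6, -6, -12]
R3 ← R3 + (2)·R2: [0, 0, 0, 0, 0]
2 nonzero rows, so rank(T) = 2.
T has 5 columns; by rank–nullity, nullity = 5 − 2 = 3.

3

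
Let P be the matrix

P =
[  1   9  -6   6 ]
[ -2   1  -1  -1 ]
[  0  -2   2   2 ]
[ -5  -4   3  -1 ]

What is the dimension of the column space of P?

3

Row reduce to echelon form.
R2 ← R2 + (2)·R1: [0, 19, -13, 11]
R4 ← R4 + (5)·R1: [0, 41, -27, 29]
R3 ← R3 + (2/19)·R2: [0, 0, 12/19, 60/19]
R4 ← R4 − (41/19)·R2: [0, 0, 20/19, 100/19]
R4 ← R4 − (5/3)·R3: [0, 0, 0, 0]
Echelon form has 3 nonzero rows, so rank(P) = 3.
The column space has dimension equal to the rank: 3.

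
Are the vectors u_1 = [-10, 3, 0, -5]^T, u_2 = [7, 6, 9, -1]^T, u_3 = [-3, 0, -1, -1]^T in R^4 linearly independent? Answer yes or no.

no

Form the matrix with these vectors as rows and row reduce.
R2 ← R2 + (7/10)·R1: [0, 81/10, 9, -9/2]
R3 ← R3 − (3/10)·R1: [0, -9/10, -1, 1/2]
R3 ← R3 + (1/9)·R2: [0, 0, 0, 0]
2 nonzero rows, so the 3 vectors span a space of dimension 2.
Since 2 < 3, the vectors are linearly dependent.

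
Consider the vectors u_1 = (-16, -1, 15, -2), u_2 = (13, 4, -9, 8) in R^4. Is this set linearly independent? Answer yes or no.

Form the matrix with these vectors as rows and row reduce.
R2 ← R2 + (13/16)·R1: [0, 51/16, 51/16, 51/8]
2 nonzero rows, so the 2 vectors span a space of dimension 2.
Since 2 = 2, the vectors are linearly independent.

yes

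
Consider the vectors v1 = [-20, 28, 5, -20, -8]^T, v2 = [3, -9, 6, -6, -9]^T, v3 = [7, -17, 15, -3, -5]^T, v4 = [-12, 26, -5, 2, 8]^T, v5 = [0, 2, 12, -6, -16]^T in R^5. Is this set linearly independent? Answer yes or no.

no

Form the matrix with these vectors as rows and row reduce.
R2 ← R2 + (3/20)·R1: [0, -24/5, 27/4, -9, -51/5]
R3 ← R3 + (7/20)·R1: [0, -36/5, 67/4, -10, -39/5]
R4 ← R4 − (3/5)·R1: [0, 46/5, -8, 14, 64/5]
R3 ← R3 − (3/2)·R2: [0, 0, 53/8, 7/2, 15/2]
R4 ← R4 + (23/12)·R2: [0, 0, 79/16, -13/4, -27/4]
R5 ← R5 + (5/12)·R2: [0, 0, 237/16, -39/4, -81/4]
R4 ← R4 − (79/106)·R3: [0, 0, 0, -621/106, -654/53]
R5 ← R5 − (237/106)·R3: [0, 0, 0, -1863/106, -1962/53]
R5 ← R5 − (3)·R4: [0, 0, 0, 0, 0]
4 nonzero rows, so the 5 vectors span a space of dimension 4.
Since 4 < 5, the vectors are linearly dependent.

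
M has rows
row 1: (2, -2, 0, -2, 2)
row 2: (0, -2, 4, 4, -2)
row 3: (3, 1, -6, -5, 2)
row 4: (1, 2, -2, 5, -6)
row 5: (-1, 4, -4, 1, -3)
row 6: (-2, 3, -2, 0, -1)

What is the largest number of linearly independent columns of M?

3

Row reduce to echelon form.
R3 ← R3 − (3/2)·R1: [0, 4, -6, -2, -1]
R4 ← R4 − (1/2)·R1: [0, 3, -2, 6, -7]
R5 ← R5 + (1/2)·R1: [0, 3, -4, 0, -2]
R6 ← R6 + R1: [0, 1, -2, -2, 1]
R3 ← R3 + (2)·R2: [0, 0, 2, 6, -5]
R4 ← R4 + (3/2)·R2: [0, 0, 4, 12, -10]
R5 ← R5 + (3/2)·R2: [0, 0, 2, 6, -5]
R6 ← R6 + (1/2)·R2: [0, 0, 0, 0, 0]
R4 ← R4 − (2)·R3: [0, 0, 0, 0, 0]
R5 ← R5 − R3: [0, 0, 0, 0, 0]
Echelon form has 3 nonzero rows, so rank(M) = 3.
The rank gives the maximum number of linearly independent columns: 3.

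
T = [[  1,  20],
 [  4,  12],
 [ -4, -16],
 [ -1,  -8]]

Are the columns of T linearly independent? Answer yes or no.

yes

Row reduce T to echelon form.
R2 ← R2 − (4)·R1: [0, -68]
R3 ← R3 + (4)·R1: [0, 64]
R4 ← R4 + R1: [0, 12]
R3 ← R3 + (16/17)·R2: [0, 0]
R4 ← R4 + (3/17)·R2: [0, 0]
2 pivots among 2 columns.
Every column is a pivot column, so the columns are linearly independent.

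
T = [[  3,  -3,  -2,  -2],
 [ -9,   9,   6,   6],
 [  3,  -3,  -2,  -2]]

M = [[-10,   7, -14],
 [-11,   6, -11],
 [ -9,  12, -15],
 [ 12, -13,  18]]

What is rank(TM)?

1

First compute TM:
[[ -3,   5, -15],
 [  9, -15,  45],
 [ -3,   5, -15]]
Now row reduce the product.
R2 ← R2 + (3)·R1: [0, 0, 0]
R3 ← R3 − R1: [0, 0, 0]
1 nonzero row, so rank(TM) = 1.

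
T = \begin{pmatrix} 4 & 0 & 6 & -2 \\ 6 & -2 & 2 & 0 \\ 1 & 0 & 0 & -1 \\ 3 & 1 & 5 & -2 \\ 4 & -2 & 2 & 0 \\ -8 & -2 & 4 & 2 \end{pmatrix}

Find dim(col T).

Row reduce to echelon form.
R2 ← R2 − (3/2)·R1: [0, -2, -7, 3]
R3 ← R3 − (1/4)·R1: [0, 0, -3/2, -1/2]
R4 ← R4 − (3/4)·R1: [0, 1, 1/2, -1/2]
R5 ← R5 − R1: [0, -2, -4, 2]
R6 ← R6 + (2)·R1: [0, -2, 16, -2]
R4 ← R4 + (1/2)·R2: [0, 0, -3, 1]
R5 ← R5 − R2: [0, 0, 3, -1]
R6 ← R6 − R2: [0, 0, 23, -5]
R4 ← R4 − (2)·R3: [0, 0, 0, 2]
R5 ← R5 + (2)·R3: [0, 0, 0, -2]
R6 ← R6 + (46/3)·R3: [0, 0, 0, -38/3]
R5 ← R5 + R4: [0, 0, 0, 0]
R6 ← R6 + (19/3)·R4: [0, 0, 0, 0]
Echelon form has 4 nonzero rows, so rank(T) = 4.
The column space has dimension equal to the rank: 4.

4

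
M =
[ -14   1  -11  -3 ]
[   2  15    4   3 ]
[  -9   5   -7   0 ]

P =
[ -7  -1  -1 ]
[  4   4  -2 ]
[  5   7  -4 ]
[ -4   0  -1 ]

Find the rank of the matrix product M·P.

2

First compute MP:
[[ 59, -59,  59],
 [ 54,  86, -51],
 [ 48, -20,  27]]
Now row reduce the product.
R2 ← R2 − (54/59)·R1: [0, 140, -105]
R3 ← R3 − (48/59)·R1: [0, 28, -21]
R3 ← R3 − (1/5)·R2: [0, 0, 0]
2 nonzero rows, so rank(MP) = 2.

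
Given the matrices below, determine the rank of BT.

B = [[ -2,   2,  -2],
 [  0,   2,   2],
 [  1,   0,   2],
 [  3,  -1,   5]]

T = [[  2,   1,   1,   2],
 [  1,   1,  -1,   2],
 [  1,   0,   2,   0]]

First compute BT:
[[ -4,   0,  -8,   0],
 [  4,   2,   2,   4],
 [  4,   1,   5,   2],
 [ 10,   2,  14,   4]]
Now row reduce the product.
R2 ← R2 + R1: [0, 2, -6, 4]
R3 ← R3 + R1: [0, 1, -3, 2]
R4 ← R4 + (5/2)·R1: [0, 2, -6, 4]
R3 ← R3 − (1/2)·R2: [0, 0, 0, 0]
R4 ← R4 − R2: [0, 0, 0, 0]
2 nonzero rows, so rank(BT) = 2.

2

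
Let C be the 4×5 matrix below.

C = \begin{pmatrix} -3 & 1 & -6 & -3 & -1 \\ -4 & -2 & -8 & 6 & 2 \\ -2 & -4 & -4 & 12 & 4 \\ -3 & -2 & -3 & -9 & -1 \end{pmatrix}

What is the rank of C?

Row reduce to echelon form.
R2 ← R2 − (4/3)·R1: [0, -10/3, 0, 10, 10/3]
R3 ← R3 − (2/3)·R1: [0, -14/3, 0, 14, 14/3]
R4 ← R4 − R1: [0, -3, 3, -6, 0]
R3 ← R3 − (7/5)·R2: [0, 0, 0, 0, 0]
R4 ← R4 − (9/10)·R2: [0, 0, 3, -15, -3]
Swap R3 ↔ R4
Echelon form has 3 nonzero rows, so rank(C) = 3.

3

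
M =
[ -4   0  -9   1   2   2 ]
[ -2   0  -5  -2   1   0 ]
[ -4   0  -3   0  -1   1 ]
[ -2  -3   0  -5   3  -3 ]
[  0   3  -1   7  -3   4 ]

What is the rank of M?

5

Row reduce to echelon form.
R2 ← R2 − (1/2)·R1: [0, 0, -1/2, -5/2, 0, -1]
R3 ← R3 − R1: [0, 0, 6, -1, -3, -1]
R4 ← R4 − (1/2)·R1: [0, -3, 9/2, -11/2, 2, -4]
Swap R2 ↔ R4
R5 ← R5 + R2: [0, 0, 7/2, 3/2, -1, 0]
R4 ← R4 + (1/12)·R3: [0, 0, 0, -31/12, -1/4, -13/12]
R5 ← R5 − (7/12)·R3: [0, 0, 0, 25/12, 3/4, 7/12]
R5 ← R5 + (25/31)·R4: [0, 0, 0, 0, 17/31, -9/31]
Echelon form has 5 nonzero rows, so rank(M) = 5.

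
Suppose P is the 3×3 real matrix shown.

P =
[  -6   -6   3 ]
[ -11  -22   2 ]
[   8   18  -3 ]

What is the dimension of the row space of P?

3

Row reduce to echelon form.
R2 ← R2 − (11/6)·R1: [0, -11, -7/2]
R3 ← R3 + (4/3)·R1: [0, 10, 1]
R3 ← R3 + (10/11)·R2: [0, 0, -24/11]
Echelon form has 3 nonzero rows, so rank(P) = 3.
The row space has dimension equal to the rank: 3.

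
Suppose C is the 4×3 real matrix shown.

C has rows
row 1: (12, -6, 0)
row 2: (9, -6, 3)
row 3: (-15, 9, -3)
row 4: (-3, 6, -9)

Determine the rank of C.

Row reduce to echelon form.
R2 ← R2 − (3/4)·R1: [0, -3/2, 3]
R3 ← R3 + (5/4)·R1: [0, 3/2, -3]
R4 ← R4 + (1/4)·R1: [0, 9/2, -9]
R3 ← R3 + R2: [0, 0, 0]
R4 ← R4 + (3)·R2: [0, 0, 0]
Echelon form has 2 nonzero rows, so rank(C) = 2.

2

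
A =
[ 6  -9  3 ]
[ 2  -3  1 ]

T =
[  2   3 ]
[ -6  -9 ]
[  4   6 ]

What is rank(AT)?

First compute AT:
[[ 78, 117],
 [ 26,  39]]
Now row reduce the product.
R2 ← R2 − (1/3)·R1: [0, 0]
1 nonzero row, so rank(AT) = 1.

1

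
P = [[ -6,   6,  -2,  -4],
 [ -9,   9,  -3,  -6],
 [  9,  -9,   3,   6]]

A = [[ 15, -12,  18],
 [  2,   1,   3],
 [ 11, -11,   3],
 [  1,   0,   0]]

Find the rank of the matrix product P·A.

1

First compute PA:
[[-104, 100, -96],
 [-156, 150, -144],
 [156, -150, 144]]
Now row reduce the product.
R2 ← R2 − (3/2)·R1: [0, 0, 0]
R3 ← R3 + (3/2)·R1: [0, 0, 0]
1 nonzero row, so rank(PA) = 1.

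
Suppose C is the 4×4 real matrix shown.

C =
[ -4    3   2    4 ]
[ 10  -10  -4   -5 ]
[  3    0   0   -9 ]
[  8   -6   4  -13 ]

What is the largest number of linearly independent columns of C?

Row reduce to echelon form.
R2 ← R2 + (5/2)·R1: [0, -5/2, 1, 5]
R3 ← R3 + (3/4)·R1: [0, 9/4, 3/2, -6]
R4 ← R4 + (2)·R1: [0, 0, 8, -5]
R3 ← R3 + (9/10)·R2: [0, 0, 12/5, -3/2]
R4 ← R4 − (10/3)·R3: [0, 0, 0, 0]
Echelon form has 3 nonzero rows, so rank(C) = 3.
The rank gives the maximum number of linearly independent columns: 3.

3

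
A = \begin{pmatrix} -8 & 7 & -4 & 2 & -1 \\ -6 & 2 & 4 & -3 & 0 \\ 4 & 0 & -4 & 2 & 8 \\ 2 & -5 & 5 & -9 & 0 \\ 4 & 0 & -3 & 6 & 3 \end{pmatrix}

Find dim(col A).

Row reduce to echelon form.
R2 ← R2 − (3/4)·R1: [0, -13/4, 7, -9/2, 3/4]
R3 ← R3 + (1/2)·R1: [0, 7/2, -6, 3, 15/2]
R4 ← R4 + (1/4)·R1: [0, -13/4, 4, -17/2, -1/4]
R5 ← R5 + (1/2)·R1: [0, 7/2, -5, 7, 5/2]
R3 ← R3 + (14/13)·R2: [0, 0, 20/13, -24/13, 108/13]
R4 ← R4 − R2: [0, 0, -3, -4, -1]
R5 ← R5 + (14/13)·R2: [0, 0, 33/13, 28/13, 43/13]
R4 ← R4 + (39/20)·R3: [0, 0, 0, -38/5, 76/5]
R5 ← R5 − (33/20)·R3: [0, 0, 0, 26/5, -52/5]
R5 ← R5 + (13/19)·R4: [0, 0, 0, 0, 0]
Echelon form has 4 nonzero rows, so rank(A) = 4.
The column space has dimension equal to the rank: 4.

4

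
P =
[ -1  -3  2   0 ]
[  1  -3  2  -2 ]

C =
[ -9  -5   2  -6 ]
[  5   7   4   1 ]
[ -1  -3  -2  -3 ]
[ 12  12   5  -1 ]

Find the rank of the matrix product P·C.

First compute PC:
[[ -8, -22, -18,  -3],
 [-50, -56, -24, -13]]
Now row reduce the product.
R2 ← R2 − (25/4)·R1: [0, 163/2, 177/2, 23/4]
2 nonzero rows, so rank(PC) = 2.

2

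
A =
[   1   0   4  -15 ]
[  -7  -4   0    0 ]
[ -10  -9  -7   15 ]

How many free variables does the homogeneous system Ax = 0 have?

Row reduce to echelon form.
R2 ← R2 + (7)·R1: [0, -4, 28, -105]
R3 ← R3 + (10)·R1: [0, -9, 33, -135]
R3 ← R3 − (9/4)·R2: [0, 0, -30, 405/4]
3 nonzero rows, so rank(A) = 3.
A has 4 columns; by rank–nullity, nullity = 4 − 3 = 1.

1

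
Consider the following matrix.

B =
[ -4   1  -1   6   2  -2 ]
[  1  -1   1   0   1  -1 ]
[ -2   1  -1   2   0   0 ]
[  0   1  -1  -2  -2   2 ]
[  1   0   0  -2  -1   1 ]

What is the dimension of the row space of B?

2

Row reduce to echelon form.
R2 ← R2 + (1/4)·R1: [0, -3/4, 3/4, 3/2, 3/2, -3/2]
R3 ← R3 − (1/2)·R1: [0, 1/2, -1/2, -1, -1, 1]
R5 ← R5 + (1/4)·R1: [0, 1/4, -1/4, -1/2, -1/2, 1/2]
R3 ← R3 + (2/3)·R2: [0, 0, 0, 0, 0, 0]
R4 ← R4 + (4/3)·R2: [0, 0, 0, 0, 0, 0]
R5 ← R5 + (1/3)·R2: [0, 0, 0, 0, 0, 0]
Echelon form has 2 nonzero rows, so rank(B) = 2.
The row space has dimension equal to the rank: 2.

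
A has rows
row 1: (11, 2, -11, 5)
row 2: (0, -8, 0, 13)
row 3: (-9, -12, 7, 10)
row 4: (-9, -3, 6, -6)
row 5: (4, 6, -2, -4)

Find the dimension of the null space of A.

1

Row reduce to echelon form.
R3 ← R3 + (9/11)·R1: [0, -114/11, -2, 155/11]
R4 ← R4 + (9/11)·R1: [0, -15/11, -3, -21/11]
R5 ← R5 − (4/11)·R1: [0, 58/11, 2, -64/11]
R3 ← R3 − (57/44)·R2: [0, 0, -2, -11/4]
R4 ← R4 − (15/88)·R2: [0, 0, -3, -33/8]
R5 ← R5 + (29/44)·R2: [0, 0, 2, 11/4]
R4 ← R4 − (3/2)·R3: [0, 0, 0, 0]
R5 ← R5 + R3: [0, 0, 0, 0]
3 nonzero rows, so rank(A) = 3.
A has 4 columns; by rank–nullity, nullity = 4 − 3 = 1.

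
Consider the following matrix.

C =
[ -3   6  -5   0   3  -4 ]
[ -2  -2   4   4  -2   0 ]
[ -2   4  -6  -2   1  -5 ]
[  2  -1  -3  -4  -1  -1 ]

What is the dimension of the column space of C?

Row reduce to echelon form.
R2 ← R2 − (2/3)·R1: [0, -6, 22/3, 4, -4, 8/3]
R3 ← R3 − (2/3)·R1: [0, 0, -8/3, -2, -1, -7/3]
R4 ← R4 + (2/3)·R1: [0, 3, -19/3, -4, 1, -11/3]
R4 ← R4 + (1/2)·R2: [0, 0, -8/3, -2, -1, -7/3]
R4 ← R4 − R3: [0, 0, 0, 0, 0, 0]
Echelon form has 3 nonzero rows, so rank(C) = 3.
The column space has dimension equal to the rank: 3.

3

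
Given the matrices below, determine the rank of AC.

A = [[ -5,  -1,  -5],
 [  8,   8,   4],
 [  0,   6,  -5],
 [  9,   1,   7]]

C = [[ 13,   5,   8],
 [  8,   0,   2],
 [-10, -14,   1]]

3

First compute AC:
[[-23,  45, -47],
 [128, -16,  84],
 [ 98,  70,   7],
 [ 55, -53,  81]]
Now row reduce the product.
R2 ← R2 + (128/23)·R1: [0, 5392/23, -4084/23]
R3 ← R3 + (98/23)·R1: [0, 6020/23, -4445/23]
R4 ← R4 + (55/23)·R1: [0, 1256/23, -722/23]
R3 ← R3 − (1505/1348)·R2: [0, 0, 1680/337]
R4 ← R4 − (157/674)·R2: [0, 0, 3360/337]
R4 ← R4 − (2)·R3: [0, 0, 0]
3 nonzero rows, so rank(AC) = 3.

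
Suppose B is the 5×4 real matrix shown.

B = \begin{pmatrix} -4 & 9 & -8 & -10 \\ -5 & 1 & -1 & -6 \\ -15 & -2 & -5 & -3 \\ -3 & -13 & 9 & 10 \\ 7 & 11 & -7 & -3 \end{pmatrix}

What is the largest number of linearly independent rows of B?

4

Row reduce to echelon form.
R2 ← R2 − (5/4)·R1: [0, -41/4, 9, 13/2]
R3 ← R3 − (15/4)·R1: [0, -143/4, 25, 69/2]
R4 ← R4 − (3/4)·R1: [0, -79/4, 15, 35/2]
R5 ← R5 + (7/4)·R1: [0, 107/4, -21, -41/2]
R3 ← R3 − (143/41)·R2: [0, 0, -262/41, 485/41]
R4 ← R4 − (79/41)·R2: [0, 0, -96/41, 204/41]
R5 ← R5 + (107/41)·R2: [0, 0, 102/41, -145/41]
R4 ← R4 − (48/131)·R3: [0, 0, 0, 84/131]
R5 ← R5 + (51/131)·R3: [0, 0, 0, 140/131]
R5 ← R5 − (5/3)·R4: [0, 0, 0, 0]
Echelon form has 4 nonzero rows, so rank(B) = 4.
The rank gives the maximum number of linearly independent rows: 4.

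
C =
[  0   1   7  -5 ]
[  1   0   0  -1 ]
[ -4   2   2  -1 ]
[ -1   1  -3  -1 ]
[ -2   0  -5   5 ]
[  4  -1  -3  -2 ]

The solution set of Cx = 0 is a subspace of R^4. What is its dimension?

Row reduce to echelon form.
Swap R1 ↔ R2
R3 ← R3 + (4)·R1: [0, 2, 2, -5]
R4 ← R4 + R1: [0, 1, -3, -2]
R5 ← R5 + (2)·R1: [0, 0, -5, 3]
R6 ← R6 − (4)·R1: [0, -1, -3, 2]
R3 ← R3 − (2)·R2: [0, 0, -12, 5]
R4 ← R4 − R2: [0, 0, -10, 3]
R6 ← R6 + R2: [0, 0, 4, -3]
R4 ← R4 − (5/6)·R3: [0, 0, 0, -7/6]
R5 ← R5 − (5/12)·R3: [0, 0, 0, 11/12]
R6 ← R6 + (1/3)·R3: [0, 0, 0, -4/3]
R5 ← R5 + (11/14)·R4: [0, 0, 0, 0]
R6 ← R6 − (8/7)·R4: [0, 0, 0, 0]
4 nonzero rows, so rank(C) = 4.
C has 4 columns; by rank–nullity, nullity = 4 − 4 = 0.

0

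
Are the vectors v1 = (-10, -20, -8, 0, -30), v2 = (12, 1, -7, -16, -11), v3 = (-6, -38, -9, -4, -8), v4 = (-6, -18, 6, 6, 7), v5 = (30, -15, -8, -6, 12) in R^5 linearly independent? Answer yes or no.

Form the matrix with these vectors as rows and row reduce.
R2 ← R2 + (6/5)·R1: [0, -23, -83/5, -16, -47]
R3 ← R3 − (3/5)·R1: [0, -26, -21/5, -4, 10]
R4 ← R4 − (3/5)·R1: [0, -6, 54/5, 6, 25]
R5 ← R5 + (3)·R1: [0, -75, -32, -6, -78]
R3 ← R3 − (26/23)·R2: [0, 0, 335/23, 324/23, 1452/23]
R4 ← R4 − (6/23)·R2: [0, 0, 348/23, 234/23, 857/23]
R5 ← R5 − (75/23)·R2: [0, 0, 509/23, 1062/23, 1731/23]
R4 ← R4 − (348/335)·R3: [0, 0, 0, -1494/335, -9487/335]
R5 ← R5 − (509/335)·R3: [0, 0, 0, 8298/335, -6921/335]
R5 ← R5 + (461/83)·R4: [0, 0, 0, 0, -14770/83]
5 nonzero rows, so the 5 vectors span a space of dimension 5.
Since 5 = 5, the vectors are linearly independent.

yes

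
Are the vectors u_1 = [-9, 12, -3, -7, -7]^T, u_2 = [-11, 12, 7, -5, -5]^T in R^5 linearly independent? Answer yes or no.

Form the matrix with these vectors as rows and row reduce.
R2 ← R2 − (11/9)·R1: [0, -8/3, 32/3, 32/9, 32/9]
2 nonzero rows, so the 2 vectors span a space of dimension 2.
Since 2 = 2, the vectors are linearly independent.

yes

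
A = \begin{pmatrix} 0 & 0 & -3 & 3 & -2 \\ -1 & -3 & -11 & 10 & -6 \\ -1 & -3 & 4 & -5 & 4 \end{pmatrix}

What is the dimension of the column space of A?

2

Row reduce to echelon form.
Swap R1 ↔ R2
R3 ← R3 − R1: [0, 0, 15, -15, 10]
R3 ← R3 + (5)·R2: [0, 0, 0, 0, 0]
Echelon form has 2 nonzero rows, so rank(A) = 2.
The column space has dimension equal to the rank: 2.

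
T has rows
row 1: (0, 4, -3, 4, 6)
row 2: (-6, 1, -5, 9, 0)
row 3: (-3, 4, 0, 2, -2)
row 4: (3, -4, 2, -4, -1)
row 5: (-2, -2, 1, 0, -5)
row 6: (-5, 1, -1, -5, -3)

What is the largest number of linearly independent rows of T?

5

Row reduce to echelon form.
Swap R1 ↔ R2
R3 ← R3 − (1/2)·R1: [0, 7/2, 5/2, -5/2, -2]
R4 ← R4 + (1/2)·R1: [0, -7/2, -1/2, 1/2, -1]
R5 ← R5 − (1/3)·R1: [0, -7/3, 8/3, -3, -5]
R6 ← R6 − (5/6)·R1: [0, 1/6, 19/6, -25/2, -3]
R3 ← R3 − (7/8)·R2: [0, 0, 41/8, -6, -29/4]
R4 ← R4 + (7/8)·R2: [0, 0, -25/8, 4, 17/4]
R5 ← R5 + (7/12)·R2: [0, 0, 11/12, -2/3, -3/2]
R6 ← R6 − (1/24)·R2: [0, 0, 79/24, -38/3, -13/4]
R4 ← R4 + (25/41)·R3: [0, 0, 0, 14/41, -7/41]
R5 ← R5 − (22/123)·R3: [0, 0, 0, 50/123, -25/123]
R6 ← R6 − (79/123)·R3: [0, 0, 0, -1084/123, 173/123]
R5 ← R5 − (25/21)·R4: [0, 0, 0, 0, 0]
R6 ← R6 + (542/21)·R4: [0, 0, 0, 0, -3]
Swap R5 ↔ R6
Echelon form has 5 nonzero rows, so rank(T) = 5.
The rank gives the maximum number of linearly independent rows: 5.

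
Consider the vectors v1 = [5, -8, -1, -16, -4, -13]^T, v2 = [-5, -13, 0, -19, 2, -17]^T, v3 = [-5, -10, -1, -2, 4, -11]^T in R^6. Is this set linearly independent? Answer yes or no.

yes

Form the matrix with these vectors as rows and row reduce.
R2 ← R2 + R1: [0, -21, -1, -35, -2, -30]
R3 ← R3 + R1: [0, -18, -2, -18, 0, -24]
R3 ← R3 − (6/7)·R2: [0, 0, -8/7, 12, 12/7, 12/7]
3 nonzero rows, so the 3 vectors span a space of dimension 3.
Since 3 = 3, the vectors are linearly independent.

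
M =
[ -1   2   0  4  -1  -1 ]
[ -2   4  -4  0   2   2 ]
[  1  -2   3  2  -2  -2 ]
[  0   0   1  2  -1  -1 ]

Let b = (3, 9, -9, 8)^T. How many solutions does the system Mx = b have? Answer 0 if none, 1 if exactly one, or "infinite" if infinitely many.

0

Row reduce the augmented matrix [M | b].
R2 ← R2 − (2)·R1: [0, 0, -4, -8, 4, 4, 3]
R3 ← R3 + R1: [0, 0, 3, 6, -3, -3, -6]
R3 ← R3 + (3/4)·R2: [0, 0, 0, 0, 0, 0, -15/4]
R4 ← R4 + (1/4)·R2: [0, 0, 0, 0, 0, 0, 35/4]
R4 ← R4 + (7/3)·R3: [0, 0, 0, 0, 0, 0, 0]
The echelon form has 3 nonzero rows; the last pivot sits in the augmented column, so rank(M) = 2 but rank([M|b]) = 3.
Since the ranks differ, the system is inconsistent.
It has no solutions.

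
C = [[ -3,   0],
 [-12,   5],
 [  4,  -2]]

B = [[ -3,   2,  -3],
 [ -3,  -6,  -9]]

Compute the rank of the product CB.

First compute CB:
[[  9,  -6,   9],
 [ 21, -54,  -9],
 [ -6,  20,   6]]
Now row reduce the product.
R2 ← R2 − (7/3)·R1: [0, -40, -30]
R3 ← R3 + (2/3)·R1: [0, 16, 12]
R3 ← R3 + (2/5)·R2: [0, 0, 0]
2 nonzero rows, so rank(CB) = 2.

2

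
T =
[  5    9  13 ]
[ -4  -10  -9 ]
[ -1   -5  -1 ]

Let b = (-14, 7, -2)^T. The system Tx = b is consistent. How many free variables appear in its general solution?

Row reduce the augmented matrix [T | b].
R2 ← R2 + (4/5)·R1: [0, -14/5, 7/5, -21/5]
R3 ← R3 + (1/5)·R1: [0, -16/5, 8/5, -24/5]
R3 ← R3 − (8/7)·R2: [0, 0, 0, 0]
The echelon form has 2 nonzero rows, and every pivot lies in the first 3 columns, so rank(T) = rank([T|b]) = 2.
The system is consistent.
Free variables = (unknowns) − (rank) = 3 − 2 = 1.

1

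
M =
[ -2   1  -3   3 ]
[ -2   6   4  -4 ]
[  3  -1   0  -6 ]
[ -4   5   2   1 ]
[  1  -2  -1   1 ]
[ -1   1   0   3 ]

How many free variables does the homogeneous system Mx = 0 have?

Row reduce to echelon form.
R2 ← R2 − R1: [0, 5, 7, -7]
R3 ← R3 + (3/2)·R1: [0, 1/2, -9/2, -3/2]
R4 ← R4 − (2)·R1: [0, 3, 8, -5]
R5 ← R5 + (1/2)·R1: [0, -3/2, -5/2, 5/2]
R6 ← R6 − (1/2)·R1: [0, 1/2, 3/2, 3/2]
R3 ← R3 − (1/10)·R2: [0, 0, -26/5, -4/5]
R4 ← R4 − (3/5)·R2: [0, 0, 19/5, -4/5]
R5 ← R5 + (3/10)·R2: [0, 0, -2/5, 2/5]
R6 ← R6 − (1/10)·R2: [0, 0, 4/5, 11/5]
R4 ← R4 + (19/26)·R3: [0, 0, 0, -18/13]
R5 ← R5 − (1/13)·R3: [0, 0, 0, 6/13]
R6 ← R6 + (2/13)·R3: [0, 0, 0, 27/13]
R5 ← R5 + (1/3)·R4: [0, 0, 0, 0]
R6 ← R6 + (3/2)·R4: [0, 0, 0, 0]
4 nonzero rows, so rank(M) = 4.
M has 4 columns; by rank–nullity, nullity = 4 − 4 = 0.

0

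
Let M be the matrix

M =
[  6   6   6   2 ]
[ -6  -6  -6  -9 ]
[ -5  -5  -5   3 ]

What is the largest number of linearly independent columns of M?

Row reduce to echelon form.
R2 ← R2 + R1: [0, 0, 0, -7]
R3 ← R3 + (5/6)·R1: [0, 0, 0, 14/3]
R3 ← R3 + (2/3)·R2: [0, 0, 0, 0]
Echelon form has 2 nonzero rows, so rank(M) = 2.
The rank gives the maximum number of linearly independent columns: 2.

2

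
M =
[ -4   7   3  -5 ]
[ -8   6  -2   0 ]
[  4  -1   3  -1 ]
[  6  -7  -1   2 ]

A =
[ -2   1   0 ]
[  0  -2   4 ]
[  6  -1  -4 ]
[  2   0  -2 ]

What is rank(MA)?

2

First compute MA:
[[ 16, -21,  26],
 [  4, -18,  32],
 [  8,   3, -14],
 [-14,  21, -28]]
Now row reduce the product.
R2 ← R2 − (1/4)·R1: [0, -51/4, 51/2]
R3 ← R3 − (1/2)·R1: [0, 27/2, -27]
R4 ← R4 + (7/8)·R1: [0, 21/8, -21/4]
R3 ← R3 + (18/17)·R2: [0, 0, 0]
R4 ← R4 + (7/34)·R2: [0, 0, 0]
2 nonzero rows, so rank(MA) = 2.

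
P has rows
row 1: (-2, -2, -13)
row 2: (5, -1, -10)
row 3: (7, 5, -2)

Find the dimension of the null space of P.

Row reduce to echelon form.
R2 ← R2 + (5/2)·R1: [0, -6, -85/2]
R3 ← R3 + (7/2)·R1: [0, -2, -95/2]
R3 ← R3 − (1/3)·R2: [0, 0, -100/3]
3 nonzero rows, so rank(P) = 3.
P has 3 columns; by rank–nullity, nullity = 3 − 3 = 0.

0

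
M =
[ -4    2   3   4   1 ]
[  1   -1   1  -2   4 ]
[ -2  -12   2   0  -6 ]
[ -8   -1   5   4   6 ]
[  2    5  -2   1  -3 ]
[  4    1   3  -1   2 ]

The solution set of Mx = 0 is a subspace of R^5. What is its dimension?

1

Row reduce to echelon form.
R2 ← R2 + (1/4)·R1: [0, -1/2, 7/4, -1, 17/4]
R3 ← R3 − (1/2)·R1: [0, -13, 1/2, -2, -13/2]
R4 ← R4 − (2)·R1: [0, -5, -1, -4, 4]
R5 ← R5 + (1/2)·R1: [0, 6, -1/2, 3, -5/2]
R6 ← R6 + R1: [0, 3, 6, 3, 3]
R3 ← R3 − (26)·R2: [0, 0, -45, 24, -117]
R4 ← R4 − (10)·R2: [0, 0, -37/2, 6, -77/2]
R5 ← R5 + (12)·R2: [0, 0, 41/2, -9, 97/2]
R6 ← R6 + (6)·R2: [0, 0, 33/2, -3, 57/2]
R4 ← R4 − (37/90)·R3: [0, 0, 0, -58/15, 48/5]
R5 ← R5 + (41/90)·R3: [0, 0, 0, 29/15, -24/5]
R6 ← R6 + (11/30)·R3: [0, 0, 0, 29/5, -72/5]
R5 ← R5 + (1/2)·R4: [0, 0, 0, 0, 0]
R6 ← R6 + (3/2)·R4: [0, 0, 0, 0, 0]
4 nonzero rows, so rank(M) = 4.
M has 5 columns; by rank–nullity, nullity = 5 − 4 = 1.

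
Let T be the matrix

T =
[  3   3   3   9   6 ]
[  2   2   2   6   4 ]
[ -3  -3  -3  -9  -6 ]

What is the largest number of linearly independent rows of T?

1

Row reduce to echelon form.
R2 ← R2 − (2/3)·R1: [0, 0, 0, 0, 0]
R3 ← R3 + R1: [0, 0, 0, 0, 0]
Echelon form has 1 nonzero row, so rank(T) = 1.
The rank gives the maximum number of linearly independent rows: 1.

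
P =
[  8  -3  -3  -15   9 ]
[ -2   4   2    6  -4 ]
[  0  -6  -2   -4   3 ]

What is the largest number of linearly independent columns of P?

3

Row reduce to echelon form.
R2 ← R2 + (1/4)·R1: [0, 13/4, 5/4, 9/4, -7/4]
R3 ← R3 + (24/13)·R2: [0, 0, 4/13, 2/13, -3/13]
Echelon form has 3 nonzero rows, so rank(P) = 3.
The rank gives the maximum number of linearly independent columns: 3.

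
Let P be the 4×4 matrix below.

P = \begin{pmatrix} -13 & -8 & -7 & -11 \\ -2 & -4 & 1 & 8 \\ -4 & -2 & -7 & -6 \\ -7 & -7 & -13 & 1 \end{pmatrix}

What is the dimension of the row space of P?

3

Row reduce to echelon form.
R2 ← R2 − (2/13)·R1: [0, -36/13, 27/13, 126/13]
R3 ← R3 − (4/13)·R1: [0, 6/13, -63/13, -34/13]
R4 ← R4 − (7/13)·R1: [0, -35/13, -120/13, 90/13]
R3 ← R3 + (1/6)·R2: [0, 0, -9/2, -1]
R4 ← R4 − (35/36)·R2: [0, 0, -45/4, -5/2]
R4 ← R4 − (5/2)·R3: [0, 0, 0, 0]
Echelon form has 3 nonzero rows, so rank(P) = 3.
The row space has dimension equal to the rank: 3.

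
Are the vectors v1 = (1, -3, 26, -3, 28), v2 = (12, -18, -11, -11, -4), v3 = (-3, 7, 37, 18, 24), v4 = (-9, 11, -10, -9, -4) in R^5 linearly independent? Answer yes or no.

Form the matrix with these vectors as rows and row reduce.
R2 ← R2 − (12)·R1: [0, 18, -323, 25, -340]
R3 ← R3 + (3)·R1: [0, -2, 115, 9, 108]
R4 ← R4 + (9)·R1: [0, -16, 224, -36, 248]
R3 ← R3 + (1/9)·R2: [0, 0, 712/9, 106/9, 632/9]
R4 ← R4 + (8/9)·R2: [0, 0, -568/9, -124/9, -488/9]
R4 ← R4 + (71/89)·R3: [0, 0, 0, -390/89, 160/89]
4 nonzero rows, so the 4 vectors span a space of dimension 4.
Since 4 = 4, the vectors are linearly independent.

yes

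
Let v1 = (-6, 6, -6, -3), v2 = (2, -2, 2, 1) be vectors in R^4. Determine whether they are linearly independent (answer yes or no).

Form the matrix with these vectors as rows and row reduce.
R2 ← R2 + (1/3)·R1: [0, 0, 0, 0]
1 nonzero row, so the 2 vectors span a space of dimension 1.
Since 1 < 2, the vectors are linearly dependent.

no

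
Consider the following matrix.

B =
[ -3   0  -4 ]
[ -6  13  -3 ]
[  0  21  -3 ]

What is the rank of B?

Row reduce to echelon form.
R2 ← R2 − (2)·R1: [0, 13, 5]
R3 ← R3 − (21/13)·R2: [0, 0, -144/13]
Echelon form has 3 nonzero rows, so rank(B) = 3.

3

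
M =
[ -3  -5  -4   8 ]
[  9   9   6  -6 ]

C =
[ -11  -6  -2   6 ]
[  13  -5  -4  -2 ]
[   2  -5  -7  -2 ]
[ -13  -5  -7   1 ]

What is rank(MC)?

2

First compute MC:
[[-144,  23,  -2,   8],
 [108, -99, -54,  18]]
Now row reduce the product.
R2 ← R2 + (3/4)·R1: [0, -327/4, -111/2, 24]
2 nonzero rows, so rank(MC) = 2.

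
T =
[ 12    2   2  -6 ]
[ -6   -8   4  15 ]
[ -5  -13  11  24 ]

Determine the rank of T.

Row reduce to echelon form.
R2 ← R2 + (1/2)·R1: [0, -7, 5, 12]
R3 ← R3 + (5/12)·R1: [0, -73/6, 71/6, 43/2]
R3 ← R3 − (73/42)·R2: [0, 0, 22/7, 9/14]
Echelon form has 3 nonzero rows, so rank(T) = 3.

3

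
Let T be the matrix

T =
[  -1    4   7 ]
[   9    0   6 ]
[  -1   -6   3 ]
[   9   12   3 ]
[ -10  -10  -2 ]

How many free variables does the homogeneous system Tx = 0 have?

0

Row reduce to echelon form.
R2 ← R2 + (9)·R1: [0, 36, 69]
R3 ← R3 − R1: [0, -10, -4]
R4 ← R4 + (9)·R1: [0, 48, 66]
R5 ← R5 − (10)·R1: [0, -50, -72]
R3 ← R3 + (5/18)·R2: [0, 0, 91/6]
R4 ← R4 − (4/3)·R2: [0, 0, -26]
R5 ← R5 + (25/18)·R2: [0, 0, 143/6]
R4 ← R4 + (12/7)·R3: [0, 0, 0]
R5 ← R5 − (11/7)·R3: [0, 0, 0]
3 nonzero rows, so rank(T) = 3.
T has 3 columns; by rank–nullity, nullity = 3 − 3 = 0.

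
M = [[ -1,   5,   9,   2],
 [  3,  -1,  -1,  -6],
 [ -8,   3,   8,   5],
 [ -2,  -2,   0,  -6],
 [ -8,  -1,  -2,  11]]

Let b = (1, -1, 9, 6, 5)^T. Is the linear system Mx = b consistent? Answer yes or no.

Row reduce the augmented matrix [M | b].
R2 ← R2 + (3)·R1: [0, 14, 26, 0, 2]
R3 ← R3 − (8)·R1: [0, -37, -64, -11, 1]
R4 ← R4 − (2)·R1: [0, -12, -18, -10, 4]
R5 ← R5 − (8)·R1: [0, -41, -74, -5, -3]
R3 ← R3 + (37/14)·R2: [0, 0, 33/7, -11, 44/7]
R4 ← R4 + (6/7)·R2: [0, 0, 30/7, -10, 40/7]
R5 ← R5 + (41/14)·R2: [0, 0, 15/7, -5, 20/7]
R4 ← R4 − (10/11)·R3: [0, 0, 0, 0, 0]
R5 ← R5 − (5/11)·R3: [0, 0, 0, 0, 0]
The echelon form has 3 nonzero rows, and every pivot lies in the first 4 columns, so rank(M) = rank([M|b]) = 3.
The system is consistent.

yes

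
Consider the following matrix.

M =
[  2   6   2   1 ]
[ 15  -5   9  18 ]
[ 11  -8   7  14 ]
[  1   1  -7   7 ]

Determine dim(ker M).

0

Row reduce to echelon form.
R2 ← R2 − (15/2)·R1: [0, -50, -6, 21/2]
R3 ← R3 − (11/2)·R1: [0, -41, -4, 17/2]
R4 ← R4 − (1/2)·R1: [0, -2, -8, 13/2]
R3 ← R3 − (41/50)·R2: [0, 0, 23/25, -11/100]
R4 ← R4 − (1/25)·R2: [0, 0, -194/25, 152/25]
R4 ← R4 + (194/23)·R3: [0, 0, 0, 237/46]
4 nonzero rows, so rank(M) = 4.
M has 4 columns; by rank–nullity, nullity = 4 − 4 = 0.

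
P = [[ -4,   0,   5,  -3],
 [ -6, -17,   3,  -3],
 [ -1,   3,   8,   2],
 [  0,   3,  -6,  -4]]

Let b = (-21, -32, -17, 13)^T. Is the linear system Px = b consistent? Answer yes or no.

Row reduce the augmented matrix [P | b].
R2 ← R2 − (3/2)·R1: [0, -17, -9/2, 3/2, -1/2]
R3 ← R3 − (1/4)·R1: [0, 3, 27/4, 11/4, -47/4]
R3 ← R3 + (3/17)·R2: [0, 0, 405/68, 205/68, -805/68]
R4 ← R4 + (3/17)·R2: [0, 0, -231/34, -127/34, 439/34]
R4 ← R4 + (154/135)·R3: [0, 0, 0, -8/27, -16/27]
The echelon form has 4 nonzero rows, and every pivot lies in the first 4 columns, so rank(P) = rank([P|b]) = 4.
The system is consistent.

yes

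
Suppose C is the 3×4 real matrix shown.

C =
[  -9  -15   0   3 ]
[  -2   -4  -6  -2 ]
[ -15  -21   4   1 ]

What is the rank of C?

3

Row reduce to echelon form.
R2 ← R2 − (2/9)·R1: [0, -2/3, -6, -8/3]
R3 ← R3 − (5/3)·R1: [0, 4, 4, -4]
R3 ← R3 + (6)·R2: [0, 0, -32, -20]
Echelon form has 3 nonzero rows, so rank(C) = 3.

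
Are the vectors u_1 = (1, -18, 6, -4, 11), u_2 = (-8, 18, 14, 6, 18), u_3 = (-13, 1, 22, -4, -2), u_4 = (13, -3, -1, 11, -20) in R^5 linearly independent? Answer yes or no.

Form the matrix with these vectors as rows and row reduce.
R2 ← R2 + (8)·R1: [0, -126, 62, -26, 106]
R3 ← R3 + (13)·R1: [0, -233, 100, -56, 141]
R4 ← R4 − (13)·R1: [0, 231, -79, 63, -163]
R3 ← R3 − (233/126)·R2: [0, 0, -923/63, -499/63, -3466/63]
R4 ← R4 + (11/6)·R2: [0, 0, 104/3, 46/3, 94/3]
R4 ← R4 + (168/71)·R3: [0, 0, 0, -242/71, -7018/71]
4 nonzero rows, so the 4 vectors span a space of dimension 4.
Since 4 = 4, the vectors are linearly independent.

yes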